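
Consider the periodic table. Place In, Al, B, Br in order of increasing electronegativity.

Al < In < B < Br

B is in period 2, group 13; Al is in period 3, group 13; Br is in period 4, group 17; In is in period 5, group 13.
EN rises left→right (higher Z_eff, smaller atoms) and falls top→bottom (larger, more shielded atoms).
Neither a single period nor a single group — weigh both effects.
In > Al: this pair runs against the simple trend — see the exception note.
B > In: B sits above In in group 13, so the down-group effect alone puts B higher.
Br > B: the two effects oppose for this pair; the across-period effect wins (2.96 vs 2.04).
Note the exception: In has a higher electronegativity than Al, contrary to the simple trend — poor shielding by filled d (and f) subshells raises the heavier element's effective nuclear charge more than the simple down-group trend predicts.
Tabulated electronegativity (Pauling): B 2.04, Al 1.61, Br 2.96, In 1.78.
So from lowest to highest: Al < In < B < Br.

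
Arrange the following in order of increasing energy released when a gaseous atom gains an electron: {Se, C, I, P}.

P < C < Se < I

C is in period 2, group 14; P is in period 3, group 15; Se is in period 4, group 16; I is in period 5, group 17.
EA tends to increase across a period and decrease down a group, though the pattern is less regular than for IE or radius.
A diagonal step moves right (one effect) and down (the opposite effect) at once.
C > P: period and group pull opposite ways; the down-group shift dominates (122 vs 72 kJ/mol).
Se > C: period and group pull opposite ways; the across-period shift dominates (195 vs 122 kJ/mol).
I > Se: the two effects oppose for this pair; the across-period effect wins (295 vs 195 kJ/mol).
Approximate values (kJ/mol): C 122, P 72, Se 195, I 295.
So from lowest to highest: P < C < Se < I.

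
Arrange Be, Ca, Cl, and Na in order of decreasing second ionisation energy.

Consider each +1 ion: Be⁺ still has 1 valence electron; Ca⁺ still has 1 valence electron; Cl⁺ still has 6 valence electrons; Na⁺ is the bare [Ne] core.
Pulling an electron out of a noble-gas core costs far more than removing a remaining valence electron, so Na sits at the high end of IE_2.
Valence configurations: Be⁺ [He]2s¹, Ca⁺ [Ar]4s¹, Cl⁺ [Ne]3s²3p⁴.
Tabulated IE_2 (kJ/mol): Be 1757, Ca 1145, Cl 2298, Na 4562.
So the second ionization energies run Ca < Be < Cl < Na.

Na > Cl > Be > Ca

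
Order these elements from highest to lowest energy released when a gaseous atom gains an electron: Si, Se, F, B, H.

F > Se > Si > H > B

Adding an electron releases more energy for atoms nearer the top right (short of the noble gases).
Here both period and group differ, so the two effects have to be weighed against each other.
H > B: period and group pull opposite ways; the down-group shift dominates (73 vs 27 kJ/mol).
Si > H: the two effects oppose for this pair; the across-period effect wins (134 vs 73 kJ/mol).
Se > Si: the two effects oppose for this pair; the across-period effect wins (195 vs 134 kJ/mol).
F > Se: relative to Se, both the across-period and down-group shifts push F's electron affinity up.
For reference (kJ/mol): H 73, B 27, F 328, Si 134, Se 195.
So from highest to lowest: F > Se > Si > H > B.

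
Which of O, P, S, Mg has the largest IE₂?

The second ionization energy removes an electron from the +1 ion. For each element: O⁺ still has 5 valence electrons; P⁺ still has 4 valence electrons; S⁺ still has 5 valence electrons; Mg⁺ still has 1 valence electron.
All are still removing valence electrons, so compare the +1 ions as you would atoms: IE_2 generally rises across a period (higher Z_eff) and falls down a group (larger shell), subject to the usual subshell exceptions.
Valence configurations: O⁺ [He]2s²2p³, P⁺ [Ne]3s²3p², S⁺ [Ne]3s²3p³, Mg⁺ [Ne]3s¹.
Tabulated IE_2 (kJ/mol): O 3388, P 1907, S 2252, Mg 1451.
So the second ionization energies run Mg < P < S < O.

O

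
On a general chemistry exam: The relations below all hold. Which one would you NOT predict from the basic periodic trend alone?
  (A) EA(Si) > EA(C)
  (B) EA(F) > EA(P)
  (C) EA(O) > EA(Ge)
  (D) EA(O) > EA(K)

The general trend: electron affinity increases across a period and decreases down a group.
(A) Si (period 3, group 14) vs C (period 2, group 14): the stated order contradicts the simple trend.
(B) F (period 2, group 17) vs P (period 3, group 15): the stated order agrees with the simple trend.
(C) O (period 2, group 16) vs Ge (period 4, group 14): the stated order agrees with the simple trend.
(D) O (period 2, group 16) vs K (period 4, group 1): the stated order agrees with the simple trend.
The exception is (A): Si's larger, more diffuse 3p orbitals accept an added electron slightly more readily than C's compact 2p.

(A)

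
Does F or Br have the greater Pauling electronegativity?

F

F is in period 2, group 17; Br is in period 4, group 17.
Smaller atoms with higher effective nuclear charge are more electronegative.
All are in group 17, so electronegativity increases up the group.
So F has the greater Pauling electronegativity (F > Br).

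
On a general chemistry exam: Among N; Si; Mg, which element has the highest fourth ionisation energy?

After 3 electrons have been removed, what remains? N³⁺ still has 2 valence electrons; Si³⁺ still has 1 valence electron; Mg³⁺ is already 1 electron into the core.
Core electrons are held far more tightly than valence electrons, so Mg tops the IE_4 order.
Valence configurations: N³⁺ [He]2s², Si³⁺ [Ne]3s¹.
The numbers (kJ/mol): N 7475, Si 4356, Mg 10543.
Putting it together, IE_4: Si < N < Mg.

Mg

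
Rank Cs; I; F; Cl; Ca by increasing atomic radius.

F, Cl, I, Ca, Cs

F is in period 2, group 17; Cl is in period 3, group 17; Ca is in period 4, group 2; I is in period 5, group 17; Cs is in period 6, group 1.
Atomic radius shrinks across a period as nuclear charge pulls the same shell inward, and grows down a group as new shells are added.
Here both period and group differ, so the two effects have to be weighed against each other.
Cl > F: they share group 17; the group trend gives Cl the larger value.
I > Cl: I sits below Cl in group 17, so the down-group effect alone puts I larger.
Ca > I: the two effects oppose for this pair; the across-period effect wins (171 vs 133 pm).
Cs > Ca: relative to Ca, both the across-period and down-group shifts push Cs's atomic radius up.
Tabulated atomic radius (pm): F 64, Cl 99, Ca 171, I 133, Cs 232.
So from smallest to largest: F < Cl < I < Ca < Cs.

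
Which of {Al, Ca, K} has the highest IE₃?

Ca

Consider each +2 ion: Al²⁺ still has 1 valence electron; Ca²⁺ is the bare [Ar] core; K²⁺ is already 1 electron into the core.
Pulling an electron out of a noble-gas core costs far more than removing a remaining valence electron, so K and Ca sit at the high end of IE_3.
The numbers (kJ/mol): Al 2745, Ca 4912, K 4420.
Putting it together, IE_3: Al < K < Ca.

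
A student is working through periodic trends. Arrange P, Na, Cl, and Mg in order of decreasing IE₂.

Na, Cl, P, Mg

After 1 electron has been removed, what remains? P⁺ still has 4 valence electrons; Na⁺ is the bare [Ne] core; Cl⁺ still has 6 valence electrons; Mg⁺ still has 1 valence electron.
Pulling an electron out of a noble-gas core costs far more than removing a remaining valence electron, so Na sits at the high end of IE_2.
Valence configurations: P⁺ [Ne]3s²3p², Cl⁺ [Ne]3s²3p⁴, Mg⁺ [Ne]3s¹.
Tabulated IE_2 (kJ/mol): P 1907, Na 4562, Cl 2298, Mg 1451.
Overall IE_2 order: Mg < P < Cl < Na.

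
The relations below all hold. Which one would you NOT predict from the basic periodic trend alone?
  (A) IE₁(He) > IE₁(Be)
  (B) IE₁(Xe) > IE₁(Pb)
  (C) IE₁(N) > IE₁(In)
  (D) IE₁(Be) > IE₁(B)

(D)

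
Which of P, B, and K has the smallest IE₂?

Consider each +1 ion: P⁺ still has 4 valence electrons; B⁺ still has 2 valence electrons; K⁺ is the bare [Ar] core.
Pulling an electron out of a noble-gas core costs far more than removing a remaining valence electron, so K sits at the high end of IE_2.
Valence configurations: P⁺ [Ne]3s²3p², B⁺ [He]2s².
Approximate IE_2 values (kJ/mol): P 1907, B 2427, K 3052.
Hence IE_2: P < B < K.

P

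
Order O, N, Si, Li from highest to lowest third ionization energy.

Li, O, N, Si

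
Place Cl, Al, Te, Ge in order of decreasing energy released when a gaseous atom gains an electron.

Al is in period 3, group 13; Cl is in period 3, group 17; Ge is in period 4, group 14; Te is in period 5, group 16.
EA tends to increase across a period and decrease down a group, though the pattern is less regular than for IE or radius.
These span different periods and groups, so the two trends combine.
Ge > Al: the two effects oppose for this pair; the across-period effect wins (119 vs 42 kJ/mol).
Te > Ge: the two effects oppose for this pair; the across-period effect wins (190 vs 119 kJ/mol).
Cl > Te: relative to Te, both the across-period and down-group shifts push Cl's electron affinity up.
For reference (kJ/mol): Al 42, Cl 349, Ge 119, Te 190.
So from highest to lowest: Cl > Te > Ge > Al.

Cl > Te > Ge > Al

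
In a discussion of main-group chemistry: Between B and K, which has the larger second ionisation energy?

K

After 1 electron has been removed, what remains? B⁺ still has 2 valence electrons; K⁺ is the bare [Ar] core.
Pulling an electron out of a noble-gas core costs far more than removing a remaining valence electron, so K sits at the high end of IE_2.
The numbers (kJ/mol): B 2427, K 3052.
Overall IE_2 order: B < K.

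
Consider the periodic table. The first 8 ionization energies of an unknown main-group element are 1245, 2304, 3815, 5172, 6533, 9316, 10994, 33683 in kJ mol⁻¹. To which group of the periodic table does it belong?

Group 17

Look for the largest jump between consecutive ionization energies: IE8/IE7 ≈ 3.1, far larger than any earlier ratio.
That jump marks the point where a core electron is being removed. So the atom has 7 valence electrons.
A main-group element with 7 valence electrons is in group 17.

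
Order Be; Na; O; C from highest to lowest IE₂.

Na > O > C > Be

IE_2 is the cost of taking one more electron from the +1 cation: Be⁺ still has 1 valence electron; Na⁺ is the bare [Ne] core; O⁺ still has 5 valence electrons; C⁺ still has 3 valence electrons.
Core electrons are held far more tightly than valence electrons, so Na tops the IE_2 order.
Valence configurations: Be⁺ [He]2s¹, O⁺ [He]2s²2p³, C⁺ [He]2s²2p¹.
The numbers (kJ/mol): Be 1757, Na 4562, O 3388, C 2353.
So the second ionization energies run Be < C < O < Na.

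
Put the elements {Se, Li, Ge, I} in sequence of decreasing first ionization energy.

I > Se > Ge > Li

Li is in period 2, group 1; Ge is in period 4, group 14; Se is in period 4, group 16; I is in period 5, group 17.
Removing the outermost electron gets harder across a period and easier down a group.
Here both period and group differ, so the two effects have to be weighed against each other.
Ge > Li: period and group pull opposite ways; the across-period shift dominates (762 vs 520 kJ/mol).
Se > Ge: both are in period 4; the period trend gives Se the larger value.
I > Se: the two effects oppose for this pair; the across-period effect wins (1008 vs 941 kJ/mol).
For reference (kJ/mol): Li 520, Ge 762, Se 941, I 1008.
So from highest to lowest: I > Se > Ge > Li.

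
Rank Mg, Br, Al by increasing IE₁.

Mg is in period 3, group 2; Al is in period 3, group 13; Br is in period 4, group 17.
First ionization energy rises across a period (greater Z_eff holds electrons more tightly) and falls down a group (valence electrons are farther from the nucleus).
Here both period and group differ, so the two effects have to be weighed against each other.
Mg > Al: this pair runs against the simple trend — see the exception note.
Br > Mg: period and group pull opposite ways; the across-period shift dominates (1140 vs 738 kJ/mol).
Note the exception: Mg has a higher first ionization energy than Al, contrary to the simple trend — Al's single 3p electron is easier to remove than one from Mg's filled 3s².
For reference (kJ/mol): Mg 738, Al 578, Br 1140.
So from lowest to highest: Al < Mg < Br.

Al < Mg < Br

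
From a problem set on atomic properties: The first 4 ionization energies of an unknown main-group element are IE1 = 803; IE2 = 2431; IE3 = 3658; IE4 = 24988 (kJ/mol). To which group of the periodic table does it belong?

Look for the largest jump between consecutive ionization energies: IE4/IE3 ≈ 6.8, far larger than any earlier ratio.
That jump marks the point where a core electron is being removed. So the atom has 3 valence electrons.
A main-group element with 3 valence electrons is in group 13.

Group 13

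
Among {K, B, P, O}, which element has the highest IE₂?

O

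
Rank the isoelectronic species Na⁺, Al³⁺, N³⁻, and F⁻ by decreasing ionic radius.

All of these have 10 electrons, so size is governed by nuclear charge alone: the more protons, the stronger the pull on the same electron cloud, and the smaller the ion.
Nuclear charges: Al³⁺ (Z=13), Na⁺ (Z=11), F⁻ (Z=9), N³⁻ (Z=7).
Largest to smallest: N³⁻ > F⁻ > Na⁺ > Al³⁺.

N³⁻, F⁻, Na⁺, Al³⁺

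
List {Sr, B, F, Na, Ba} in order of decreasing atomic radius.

Ba > Sr > Na > B > F

Across a period the added protons contract the valence shell; down a group each new principal shell makes the atom larger.
These span different periods and groups, so the two trends combine.
B > F: B lies to the left of F in period 2, so the across-period effect alone puts B larger.
Na > B: relative to B, both the across-period and down-group shifts push Na's atomic radius up.
Sr > Na: period and group pull opposite ways; the down-group shift dominates (185 vs 155 pm).
Ba > Sr: Ba sits below Sr in group 2, so the down-group effect alone puts Ba larger.
Tabulated atomic radius (pm): B 85, F 64, Na 155, Sr 185, Ba 196.
So from largest to smallest: Ba > Sr > Na > B > F.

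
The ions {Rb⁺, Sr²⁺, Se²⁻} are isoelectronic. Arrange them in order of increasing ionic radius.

Sr²⁺, Rb⁺, Se²⁻

All of these have 36 electrons, so size is governed by nuclear charge alone: the more protons, the stronger the pull on the same electron cloud, and the smaller the ion.
Nuclear charges: Sr²⁺ (Z=38), Rb⁺ (Z=37), Se²⁻ (Z=34).
Smallest to largest: Sr²⁺ < Rb⁺ < Se²⁻.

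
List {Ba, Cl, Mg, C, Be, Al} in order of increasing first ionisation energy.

Ba, Al, Mg, Be, C, Cl

Be is in period 2, group 2; C is in period 2, group 14; Mg is in period 3, group 2; Al is in period 3, group 13; Cl is in period 3, group 17; Ba is in period 6, group 2.
Removing the outermost electron gets harder across a period and easier down a group.
Here both period and group differ, so the two effects have to be weighed against each other.
Al > Ba: both effects reinforce here, so Al is clearly the higher of the two.
Mg > Al: this pair runs against the simple trend — see the exception note.
Be > Mg: Be sits above Mg in group 2, so the down-group effect alone puts Be higher.
C > Be: C lies to the right of Be in period 2, so the across-period effect alone puts C higher.
Cl > C: period and group pull opposite ways; the across-period shift dominates (1251 vs 1086 kJ/mol).
Note the exception: Mg has a higher first ionization energy than Al, contrary to the simple trend — Al's single 3p electron is easier to remove than one from Mg's filled 3s².
Tabulated first ionization energy (kJ/mol): Be 900, C 1086, Mg 738, Al 578, Cl 1251, Ba 503.
So from lowest to highest: Ba < Al < Mg < Be < C < Cl.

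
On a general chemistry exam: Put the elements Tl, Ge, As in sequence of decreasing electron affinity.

Ge, As, Tl

Ge is in period 4, group 14; As is in period 4, group 15; Tl is in period 6, group 13.
Atoms with high Z_eff and room in the valence shell (especially the halogens) have the most exothermic electron affinities.
Neither a single period nor a single group — weigh both effects.
As > Tl: relative to Tl, both the across-period and down-group shifts push As's electron affinity up.
Ge > As: this pair runs against the simple trend — see the exception note.
Note the exception: Ge has a higher electron affinity than As, contrary to the simple trend — adding an electron to As's half-filled 4p³ is unfavourable, so Ge (4p²) has the more exothermic EA.
Approximate values (kJ/mol): Ge 119, As 78, Tl 19.
So from highest to lowest: Ge > As > Tl.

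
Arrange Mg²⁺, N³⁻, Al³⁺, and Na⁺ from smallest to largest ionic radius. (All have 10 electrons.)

Al³⁺ < Mg²⁺ < Na⁺ < N³⁻

All of these have 10 electrons, so size is governed by nuclear charge alone: the more protons, the stronger the pull on the same electron cloud, and the smaller the ion.
Nuclear charges: Al³⁺ (Z=13), Mg²⁺ (Z=12), Na⁺ (Z=11), N³⁻ (Z=7).
Smallest to largest: Al³⁺ < Mg²⁺ < Na⁺ < N³⁻.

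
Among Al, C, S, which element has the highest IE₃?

The third ionization energy removes an electron from the +2 ion. For each element: Al²⁺ still has 1 valence electron; C²⁺ still has 2 valence electrons; S²⁺ still has 4 valence electrons.
All are still removing valence electrons, so compare the +2 ions as you would atoms: IE_3 generally rises across a period (higher Z_eff) and falls down a group (larger shell), subject to the usual subshell exceptions.
Valence configurations: Al²⁺ [Ne]3s¹, C²⁺ [He]2s², S²⁺ [Ne]3s²3p².
Approximate IE_3 values (kJ/mol): Al 2745, C 4620, S 3357.
Hence IE_3: Al < S < C.

C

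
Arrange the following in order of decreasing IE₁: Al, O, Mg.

O > Mg > Al

O is in period 2, group 16; Mg is in period 3, group 2; Al is in period 3, group 13.
First ionization energy rises across a period (greater Z_eff holds electrons more tightly) and falls down a group (valence electrons are farther from the nucleus).
Here both period and group differ, so the two effects have to be weighed against each other.
Mg > Al: this pair runs against the simple trend — see the exception note.
O > Mg: both effects reinforce here, so O is clearly the higher of the two.
Note the exception: Mg has a higher first ionization energy than Al, contrary to the simple trend — Al's single 3p electron is easier to remove than one from Mg's filled 3s².
Tabulated first ionization energy (kJ/mol): O 1314, Mg 738, Al 578.
So from highest to lowest: O > Mg > Al.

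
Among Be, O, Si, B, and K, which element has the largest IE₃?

The third ionization energy removes an electron from the +2 ion. For each element: Be²⁺ is the bare [He] core; O²⁺ still has 4 valence electrons; Si²⁺ still has 2 valence electrons; B²⁺ still has 1 valence electron; K²⁺ is already 1 electron into the core.
Usually core removal costs more than valence removal, but here the competition is close: a tightly held n=2 valence electron can cost more to remove than an n=3 core electron, so the actual values have to decide it.
Valence configurations: O²⁺ [He]2s²2p², Si²⁺ [Ne]3s², B²⁺ [He]2s¹.
Tabulated IE_3 (kJ/mol): Be 14849, O 5300, Si 3232, B 3660, K 4420.
Putting it together, IE_3: Si < B < K < O < Be.

Be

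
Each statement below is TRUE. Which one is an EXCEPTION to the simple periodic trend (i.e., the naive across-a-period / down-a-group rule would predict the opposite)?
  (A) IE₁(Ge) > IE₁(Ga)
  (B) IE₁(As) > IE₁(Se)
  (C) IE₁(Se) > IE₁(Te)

The general trend: first ionisation energy increases across a period and decreases down a group.
(A) Ge (period 4, group 14) vs Ga (period 4, group 13): the stated order agrees with the simple trend.
(B) As (period 4, group 15) vs Se (period 4, group 16): the stated order contradicts the simple trend.
(C) Se (period 4, group 16) vs Te (period 5, group 16): the stated order agrees with the simple trend.
The exception is (B): Se (4p⁴) ionizes more easily than half-filled As (4p³).

(B)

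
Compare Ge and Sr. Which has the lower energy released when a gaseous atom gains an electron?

Ge is in period 4, group 14; Sr is in period 5, group 2.
Electron affinity generally becomes more exothermic across a period toward the halogens and less exothermic down a group.
Here both period and group differ, so the two effects have to be weighed against each other.
Ge > Sr: both effects reinforce here, so Ge is clearly the higher of the two.
For reference (kJ/mol): Ge 119, Sr 5.
So Sr has the lower energy released when a gaseous atom gains an electron (Sr < Ge).

Sr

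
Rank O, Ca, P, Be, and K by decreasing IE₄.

Be > O > Ca > K > P

Consider each +3 ion: O³⁺ still has 3 valence electrons; Ca³⁺ is already 1 electron into the core; P³⁺ still has 2 valence electrons; Be³⁺ is already 1 electron into the core; K³⁺ is already 2 electrons into the core.
Usually core removal costs more than valence removal, but here the competition is close: a tightly held n=2 valence electron can cost more to remove than an n=3 core electron, so the actual values have to decide it.
Valence configurations: O³⁺ [He]2s²2p¹, P³⁺ [Ne]3s².
Approximate IE_4 values (kJ/mol): O 7469, Ca 6491, P 4964, Be 21007, K 5877.
So the fourth ionization energies run P < K < Ca < O < Be.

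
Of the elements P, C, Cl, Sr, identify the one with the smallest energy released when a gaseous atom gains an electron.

Sr

C is in period 2, group 14; P is in period 3, group 15; Cl is in period 3, group 17; Sr is in period 5, group 2.
EA tends to increase across a period and decrease down a group, though the pattern is less regular than for IE or radius.
Here both period and group differ, so the two effects have to be weighed against each other.
P > Sr: relative to Sr, both the across-period and down-group shifts push P's electron affinity up.
C > P: period and group pull opposite ways; the down-group shift dominates (122 vs 72 kJ/mol).
Cl > C: period and group pull opposite ways; the across-period shift dominates (349 vs 122 kJ/mol).
Tabulated electron affinity (kJ/mol): C 122, P 72, Cl 349, Sr 5.
The smallest energy released when a gaseous atom gains an electron among these belongs to Sr.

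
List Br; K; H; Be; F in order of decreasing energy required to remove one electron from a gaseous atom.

F, H, Br, Be, K

H is in period 1, group 1; Be is in period 2, group 2; F is in period 2, group 17; K is in period 4, group 1; Br is in period 4, group 17.
First ionization energy rises across a period (greater Z_eff holds electrons more tightly) and falls down a group (valence electrons are farther from the nucleus).
These span different periods and groups, so the two trends combine.
Be > K: relative to K, both the across-period and down-group shifts push Be's first ionization energy up.
Br > Be: the two effects oppose for this pair; the across-period effect wins (1140 vs 900 kJ/mol).
H > Br: the two effects oppose for this pair; the down-group effect wins (1312 vs 1140 kJ/mol).
F > H: the two effects oppose for this pair; the across-period effect wins (1681 vs 1312 kJ/mol).
Approximate values (kJ/mol): H 1312, Be 900, F 1681, K 419, Br 1140.
So from highest to lowest: F > H > Br > Be > K.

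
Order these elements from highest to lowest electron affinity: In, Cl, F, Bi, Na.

F is in period 2, group 17; Na is in period 3, group 1; Cl is in period 3, group 17; In is in period 5, group 13; Bi is in period 6, group 15.
Atoms with high Z_eff and room in the valence shell (especially the halogens) have the most exothermic electron affinities.
Here both period and group differ, so the two effects have to be weighed against each other.
Na > In: period and group pull opposite ways; the down-group shift dominates (53 vs 29 kJ/mol).
Bi > Na: period and group pull opposite ways; the across-period shift dominates (91 vs 53 kJ/mol).
F > Bi: relative to Bi, both the across-period and down-group shifts push F's electron affinity up.
Cl > F: this pair runs against the simple trend — see the exception note.
Note the exception: Cl has a higher electron affinity than F, contrary to the simple trend — F's small 2p subshell makes the incoming electron feel strong e⁻–e⁻ repulsion, so Cl actually releases more energy on gaining an electron.
Approximate values (kJ/mol): F 328, Na 53, Cl 349, In 29, Bi 91.
So from highest to lowest: Cl > F > Bi > Na > In.

Cl > F > Bi > Na > In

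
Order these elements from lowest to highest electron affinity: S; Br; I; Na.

Na, S, I, Br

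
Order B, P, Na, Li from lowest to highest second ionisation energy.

P < B < Na < Li

IE_2 is the cost of taking one more electron from the +1 cation: B⁺ still has 2 valence electrons; P⁺ still has 4 valence electrons; Na⁺ is the bare [Ne] core; Li⁺ is the bare [He] core.
Core electrons are held far more tightly than valence electrons, so Na and Li top the IE_2 order.
Valence configurations: B⁺ [He]2s², P⁺ [Ne]3s²3p².
Approximate IE_2 values (kJ/mol): B 2427, P 1907, Na 4562, Li 7298.
Hence IE_2: P < B < Na < Li.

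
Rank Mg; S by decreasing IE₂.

IE_2 is the cost of taking one more electron from the +1 cation: Mg⁺ still has 1 valence electron; S⁺ still has 5 valence electrons.
All are still removing valence electrons, so compare the +1 ions as you would atoms: IE_2 generally rises across a period (higher Z_eff) and falls down a group (larger shell), subject to the usual subshell exceptions.
Valence configurations: Mg⁺ [Ne]3s¹, S⁺ [Ne]3s²3p³.
Tabulated IE_2 (kJ/mol): Mg 1451, S 2252.
Hence IE_2: Mg < S.

S, Mg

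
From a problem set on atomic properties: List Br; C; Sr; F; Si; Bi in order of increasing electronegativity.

Sr < Si < Bi < C < Br < F

C is in period 2, group 14; F is in period 2, group 17; Si is in period 3, group 14; Br is in period 4, group 17; Sr is in period 5, group 2; Bi is in period 6, group 15.
Electronegativity increases across a period and decreases down a group, tracking effective nuclear charge and atomic size.
Here both period and group differ, so the two effects have to be weighed against each other.
Si > Sr: relative to Sr, both the across-period and down-group shifts push Si's electronegativity up.
Bi > Si: the two effects oppose for this pair; the across-period effect wins (2.02 vs 1.90).
C > Bi: period and group pull opposite ways; the down-group shift dominates (2.55 vs 2.02).
Br > C: period and group pull opposite ways; the across-period shift dominates (2.96 vs 2.55).
F > Br: they share group 17; the group trend gives F the larger value.
Tabulated electronegativity (Pauling): C 2.55, F 3.98, Si 1.90, Br 2.96, Sr 0.95, Bi 2.02.
So from lowest to highest: Sr < Si < Bi < C < Br < F.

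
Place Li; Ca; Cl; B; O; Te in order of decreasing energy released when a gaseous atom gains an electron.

Cl > Te > O > Li > B > Ca

Adding an electron releases more energy for atoms nearer the top right (short of the noble gases).
Neither a single period nor a single group — weigh both effects.
B > Ca: both effects reinforce here, so B is clearly the higher of the two.
Li > B: this pair runs against the simple trend — see the exception note.
O > Li: O lies to the right of Li in period 2, so the across-period effect alone puts O higher.
Te > O: this pair runs against the simple trend — see the exception note.
Cl > Te: relative to Te, both the across-period and down-group shifts push Cl's electron affinity up.
Note the exception: Li has a higher electron affinity than B, contrary to the simple trend — B's ns²np¹ configuration gives only a small electron affinity — the sparsely filled np subshell binds an added electron weakly.
Note the exception: Te has a higher electron affinity than O, contrary to the simple trend — O's compact 2p subshell gives strong electron–electron repulsion on the added electron.
Tabulated electron affinity (kJ/mol): Li 60, B 27, O 141, Cl 349, Ca 2, Te 190.
So from highest to lowest: Cl > Te > O > Li > B > Ca.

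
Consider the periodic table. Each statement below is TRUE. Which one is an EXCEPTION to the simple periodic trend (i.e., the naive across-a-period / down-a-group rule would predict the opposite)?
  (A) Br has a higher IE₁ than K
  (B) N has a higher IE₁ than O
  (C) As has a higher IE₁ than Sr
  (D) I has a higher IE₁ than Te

(B)

The general trend: IE₁ increases across a period and decreases down a group.
(A) Br (period 4, group 17) vs K (period 4, group 1): the stated order agrees with the simple trend.
(B) N (period 2, group 15) vs O (period 2, group 16): the stated order contradicts the simple trend.
(C) As (period 4, group 15) vs Sr (period 5, group 2): the stated order agrees with the simple trend.
(D) I (period 5, group 17) vs Te (period 5, group 16): the stated order agrees with the simple trend.
The exception is (B): pairing an electron in O's 2p⁴ costs repulsion energy, so O ionizes more easily than half-filled N (2p³).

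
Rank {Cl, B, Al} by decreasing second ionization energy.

B, Cl, Al

The second ionization energy removes an electron from the +1 ion. For each element: Cl⁺ still has 6 valence electrons; B⁺ still has 2 valence electrons; Al⁺ still has 2 valence electrons.
All are still removing valence electrons, so compare the +1 ions as you would atoms: IE_2 generally rises across a period (higher Z_eff) and falls down a group (larger shell), subject to the usual subshell exceptions.
Valence configurations: Cl⁺ [Ne]3s²3p⁴, B⁺ [He]2s², Al⁺ [Ne]3s².
Approximate IE_2 values (kJ/mol): Cl 2298, B 2427, Al 1817.
Putting it together, IE_2: Al < Cl < B.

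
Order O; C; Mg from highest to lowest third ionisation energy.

Mg > O > C

After 2 electrons have been removed, what remains? O²⁺ still has 4 valence electrons; C²⁺ still has 2 valence electrons; Mg²⁺ is the bare [Ne] core.
Pulling an electron out of a noble-gas core costs far more than removing a remaining valence electron, so Mg sits at the high end of IE_3.
Valence configurations: O²⁺ [He]2s²2p², C²⁺ [He]2s².
Approximate IE_3 values (kJ/mol): O 5300, C 4620, Mg 7733.
So the third ionization energies run C < O < Mg.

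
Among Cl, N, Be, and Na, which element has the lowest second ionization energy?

IE_2 is the cost of taking one more electron from the +1 cation: Cl⁺ still has 6 valence electrons; N⁺ still has 4 valence electrons; Be⁺ still has 1 valence electron; Na⁺ is the bare [Ne] core.
Core electrons are held far more tightly than valence electrons, so Na tops the IE_2 order.
Valence configurations: Cl⁺ [Ne]3s²3p⁴, N⁺ [He]2s²2p², Be⁺ [He]2s¹.
Tabulated IE_2 (kJ/mol): Cl 2298, N 2856, Be 1757, Na 4562.
Hence IE_2: Be < Cl < N < Na.

Be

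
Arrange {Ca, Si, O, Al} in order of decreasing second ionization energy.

O > Al > Si > Ca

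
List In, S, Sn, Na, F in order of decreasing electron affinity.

F is in period 2, group 17; Na is in period 3, group 1; S is in period 3, group 16; In is in period 5, group 13; Sn is in period 5, group 14.
EA tends to increase across a period and decrease down a group, though the pattern is less regular than for IE or radius.
These span different periods and groups, so the two trends combine.
Na > In: the two effects oppose for this pair; the down-group effect wins (53 vs 29 kJ/mol).
Sn > Na: period and group pull opposite ways; the across-period shift dominates (107 vs 53 kJ/mol).
S > Sn: both effects reinforce here, so S is clearly the higher of the two.
F > S: relative to S, both the across-period and down-group shifts push F's electron affinity up.
Approximate values (kJ/mol): F 328, Na 53, S 200, In 29, Sn 107.
So from highest to lowest: F > S > Sn > Na > In.

F > S > Sn > Na > In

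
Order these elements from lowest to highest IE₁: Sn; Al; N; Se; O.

Al < Sn < Se < O < N

N is in period 2, group 15; O is in period 2, group 16; Al is in period 3, group 13; Se is in period 4, group 16; Sn is in period 5, group 14.
First ionization energy rises across a period (greater Z_eff holds electrons more tightly) and falls down a group (valence electrons are farther from the nucleus).
These span different periods and groups, so the two trends combine.
Sn > Al: period and group pull opposite ways; the across-period shift dominates (709 vs 578 kJ/mol).
Se > Sn: relative to Sn, both the across-period and down-group shifts push Se's first ionization energy up.
O > Se: they share group 16; the group trend gives O the larger value.
N > O: this pair runs against the simple trend — see the exception note.
Note the exception: N has a higher first ionization energy than O, contrary to the simple trend — pairing an electron in O's 2p⁴ costs repulsion energy, so O ionizes more easily than half-filled N (2p³).
For reference (kJ/mol): N 1402, O 1314, Al 578, Se 941, Sn 709.
So from lowest to highest: Al < Sn < Se < O < N.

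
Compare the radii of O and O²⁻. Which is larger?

Forming O²⁻ adds 2 electrons to O. More electron–electron repulsion in the same shell, with unchanged nuclear charge, lets the cloud expand.
An anion is larger than its parent atom: O²⁻ > O.

O²⁻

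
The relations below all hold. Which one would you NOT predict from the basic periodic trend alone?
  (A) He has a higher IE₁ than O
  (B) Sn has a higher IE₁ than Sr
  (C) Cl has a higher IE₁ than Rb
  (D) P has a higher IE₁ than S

(D)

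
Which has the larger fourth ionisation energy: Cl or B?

The fourth ionization energy removes an electron from the +3 ion. For each element: Cl³⁺ still has 4 valence electrons; B³⁺ is the bare [He] core.
Breaking into a closed-shell core is much more expensive than removing a leftover valence electron — B has the largest IE_4 here.
The numbers (kJ/mol): Cl 5159, B 25026.
Overall IE_4 order: Cl < B.

B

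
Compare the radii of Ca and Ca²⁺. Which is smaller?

Ca²⁺

Forming Ca²⁺ removes 2 electrons from Ca. Fewer electrons for the same nuclear charge means less shielding and a higher Z_eff on the remaining electrons, and for main-group metals the entire outer shell is lost.
A cation is smaller than its parent atom: Ca²⁺ < Ca.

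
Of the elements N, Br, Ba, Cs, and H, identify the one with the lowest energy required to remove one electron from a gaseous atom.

Removing the outermost electron gets harder across a period and easier down a group.
Neither a single period nor a single group — weigh both effects.
Ba > Cs: both are in period 6; the period trend gives Ba the larger value.
Br > Ba: relative to Ba, both the across-period and down-group shifts push Br's first ionization energy up.
H > Br: period and group pull opposite ways; the down-group shift dominates (1312 vs 1140 kJ/mol).
N > H: period and group pull opposite ways; the across-period shift dominates (1402 vs 1312 kJ/mol).
Tabulated first ionization energy (kJ/mol): H 1312, N 1402, Br 1140, Cs 376, Ba 503.
The lowest energy required to remove one electron from a gaseous atom among these belongs to Cs.

Cs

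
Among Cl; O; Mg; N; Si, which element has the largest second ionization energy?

IE_2 is the cost of taking one more electron from the +1 cation: Cl⁺ still has 6 valence electrons; O⁺ still has 5 valence electrons; Mg⁺ still has 1 valence electron; N⁺ still has 4 valence electrons; Si⁺ still has 3 valence electrons.
All are still removing valence electrons, so compare the +1 ions as you would atoms: IE_2 generally rises across a period (higher Z_eff) and falls down a group (larger shell), subject to the usual subshell exceptions.
Valence configurations: Cl⁺ [Ne]3s²3p⁴, O⁺ [He]2s²2p³, Mg⁺ [Ne]3s¹, N⁺ [He]2s²2p², Si⁺ [Ne]3s²3p¹.
Tabulated IE_2 (kJ/mol): Cl 2298, O 3388, Mg 1451, N 2856, Si 1577.
Overall IE_2 order: Mg < Si < Cl < N < O.

O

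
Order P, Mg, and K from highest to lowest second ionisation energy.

The second ionization energy removes an electron from the +1 ion. For each element: P⁺ still has 4 valence electrons; Mg⁺ still has 1 valence electron; K⁺ is the bare [Ar] core.
Breaking into a closed-shell core is much more expensive than removing a leftover valence electron — K has the largest IE_2 here.
Valence configurations: P⁺ [Ne]3s²3p², Mg⁺ [Ne]3s¹.
The numbers (kJ/mol): P 1907, Mg 1451, K 3052.
Putting it together, IE_2: Mg < P < K.

K, P, Mg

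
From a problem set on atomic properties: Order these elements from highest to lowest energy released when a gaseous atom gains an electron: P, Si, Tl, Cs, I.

Si is in period 3, group 14; P is in period 3, group 15; I is in period 5, group 17; Cs is in period 6, group 1; Tl is in period 6, group 13.
Atoms with high Z_eff and room in the valence shell (especially the halogens) have the most exothermic electron affinities.
These span different periods and groups, so the two trends combine.
Cs > Tl: this pair runs against the simple trend — see the exception note.
P > Cs: both effects reinforce here, so P is clearly the higher of the two.
Si > P: this pair runs against the simple trend — see the exception note.
I > Si: period and group pull opposite ways; the across-period shift dominates (295 vs 134 kJ/mol).
Note the exception: Cs has a higher electron affinity than Tl, contrary to the simple trend — Tl's ns²np¹ configuration gives only a small electron affinity — the sparsely filled np subshell binds an added electron weakly.
Note the exception: Si has a higher electron affinity than P, contrary to the simple trend — adding an electron to P's half-filled 3p³ is unfavourable, so Si (3p²) has the more exothermic EA.
For reference (kJ/mol): Si 134, P 72, I 295, Cs 46, Tl 19.
So from highest to lowest: I > Si > P > Cs > Tl.

I > Si > P > Cs > Tl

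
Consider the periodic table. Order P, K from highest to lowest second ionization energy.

IE_2 is the cost of taking one more electron from the +1 cation: P⁺ still has 4 valence electrons; K⁺ is the bare [Ar] core.
Pulling an electron out of a noble-gas core costs far more than removing a remaining valence electron, so K sits at the high end of IE_2.
Approximate IE_2 values (kJ/mol): P 1907, K 3052.
Putting it together, IE_2: P < K.

K, P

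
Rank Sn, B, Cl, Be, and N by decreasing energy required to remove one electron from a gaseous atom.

N > Cl > Be > B > Sn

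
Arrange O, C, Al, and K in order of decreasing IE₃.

O > C > K > Al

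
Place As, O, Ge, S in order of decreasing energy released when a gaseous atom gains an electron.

O is in period 2, group 16; S is in period 3, group 16; Ge is in period 4, group 14; As is in period 4, group 15.
Electron affinity generally becomes more exothermic across a period toward the halogens and less exothermic down a group.
Here both period and group differ, so the two effects have to be weighed against each other.
Ge > As: this pair runs against the simple trend — see the exception note.
O > Ge: relative to Ge, both the across-period and down-group shifts push O's electron affinity up.
S > O: this pair runs against the simple trend — see the exception note.
Note the exception: Ge has a higher electron affinity than As, contrary to the simple trend — adding an electron to As's half-filled 4p³ is unfavourable, so Ge (4p²) has the more exothermic EA.
Note the exception: S has a higher electron affinity than O, contrary to the simple trend — the compact 2p subshell of O repels the added electron more than S's larger 3p does.
For reference (kJ/mol): O 141, S 200, Ge 119, As 78.
So from highest to lowest: S > O > Ge > As.

S > O > Ge > As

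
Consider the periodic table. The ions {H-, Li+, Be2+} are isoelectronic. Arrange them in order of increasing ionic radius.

Be2+ < Li+ < H-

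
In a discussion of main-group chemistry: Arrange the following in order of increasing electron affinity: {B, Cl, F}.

B < F < Cl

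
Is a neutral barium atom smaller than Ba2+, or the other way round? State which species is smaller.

Forming Ba2+ removes 2 electrons from Ba. Fewer electrons for the same nuclear charge means less shielding and a higher Z_eff on the remaining electrons, and for main-group metals the entire outer shell is lost.
A cation is smaller than its parent atom: Ba2+ < Ba.

Ba2+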